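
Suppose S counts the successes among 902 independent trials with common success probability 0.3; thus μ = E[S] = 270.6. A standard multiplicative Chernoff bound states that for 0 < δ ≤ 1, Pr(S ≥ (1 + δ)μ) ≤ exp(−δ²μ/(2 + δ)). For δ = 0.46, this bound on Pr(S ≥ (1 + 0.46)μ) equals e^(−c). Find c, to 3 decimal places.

23.276

c = δ²μ/(2 + δ) = 0.46²·270.6/(2 + 0.46) = 23.2760.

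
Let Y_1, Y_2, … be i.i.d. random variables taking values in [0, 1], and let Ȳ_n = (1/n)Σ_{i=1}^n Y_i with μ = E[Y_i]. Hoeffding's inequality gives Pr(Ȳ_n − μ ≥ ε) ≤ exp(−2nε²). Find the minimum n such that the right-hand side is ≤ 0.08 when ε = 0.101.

124

Require exp(−2nε²) ≤ 0.08, i.e. 2nε² ≥ ln(1/0.08) = 2.525729.
So n ≥ 2.525729 / (2·0.101²) = 123.798.
The smallest integer n is 124.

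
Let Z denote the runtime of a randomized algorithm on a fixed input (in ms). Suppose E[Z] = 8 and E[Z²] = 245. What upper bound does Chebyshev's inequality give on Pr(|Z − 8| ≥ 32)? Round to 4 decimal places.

0.1768

Var(Z) = E[Z²] − (E[Z])² = 245 − 64 = 181.
Chebyshev's inequality: Pr(|Z − μ| ≥ t) ≤ Var(Z)/t² = 181/1024 = 0.1768.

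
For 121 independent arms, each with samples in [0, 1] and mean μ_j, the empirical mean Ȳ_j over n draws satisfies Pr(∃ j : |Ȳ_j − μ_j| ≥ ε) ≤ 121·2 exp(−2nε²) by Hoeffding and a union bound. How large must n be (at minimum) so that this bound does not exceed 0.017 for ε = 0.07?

Need 2·121·exp(−2nε²) ≤ 0.017, i.e. exp(−2nε²) ≤ 0.017/242.
So 2nε² ≥ ln(242/0.017) = 9.563480.
Hence n ≥ 9.563480/(2·0.07²) = 975.865.
The smallest integer n is 976.

976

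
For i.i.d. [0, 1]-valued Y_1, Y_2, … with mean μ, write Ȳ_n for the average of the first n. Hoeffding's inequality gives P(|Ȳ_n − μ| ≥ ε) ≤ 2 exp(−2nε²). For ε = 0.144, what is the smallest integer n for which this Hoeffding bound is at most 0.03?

Require 2·exp(−2nε²) ≤ 0.03, i.e. 2nε² ≥ ln(2/0.03) = 4.199705.
So n ≥ 4.199705 / (2·0.144²) = 101.266.
The smallest integer n is 102.

102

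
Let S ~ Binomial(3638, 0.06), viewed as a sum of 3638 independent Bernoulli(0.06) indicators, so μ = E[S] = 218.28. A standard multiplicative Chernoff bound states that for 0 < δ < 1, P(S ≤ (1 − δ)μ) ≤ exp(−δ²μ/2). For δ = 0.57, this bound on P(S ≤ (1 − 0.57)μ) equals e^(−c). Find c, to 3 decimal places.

35.460

c = δ²μ/2 = 0.57²·218.28/2 = 35.4596.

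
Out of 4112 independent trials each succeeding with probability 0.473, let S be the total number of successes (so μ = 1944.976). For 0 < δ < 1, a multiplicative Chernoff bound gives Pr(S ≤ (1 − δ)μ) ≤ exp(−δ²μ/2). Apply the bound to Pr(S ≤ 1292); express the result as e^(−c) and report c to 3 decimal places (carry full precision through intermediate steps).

Write 1292 = (1 − δ)μ, so δ = 1 − 1292/1944.976 = 0.3357245…
Then the exponent is δ²μ/2 = (μ − 1292)²/(2μ) = 109.610005.

109.610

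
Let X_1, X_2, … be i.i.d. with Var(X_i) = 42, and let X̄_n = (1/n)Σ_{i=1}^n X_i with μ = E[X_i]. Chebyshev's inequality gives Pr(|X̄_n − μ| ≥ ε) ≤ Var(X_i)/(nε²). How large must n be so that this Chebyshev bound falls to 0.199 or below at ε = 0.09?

Require 42/(n·0.09²) ≤ 0.199, i.e. n ≥ 42/(0.199·0.09²) = 26056.207.
The smallest integer n is 26057.

26057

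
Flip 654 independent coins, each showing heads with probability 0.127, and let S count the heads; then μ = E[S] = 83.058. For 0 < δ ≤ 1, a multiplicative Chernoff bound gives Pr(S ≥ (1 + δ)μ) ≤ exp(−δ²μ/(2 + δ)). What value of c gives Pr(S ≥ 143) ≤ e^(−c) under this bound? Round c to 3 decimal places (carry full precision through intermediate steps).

Write 143 = (1 + δ)μ, so δ = 143/83.058 − 1 = 0.7216885…
Then the exponent is δ²μ/(2 + δ) = (143 − μ)² / (μ·(2 + δ)) = 15.894343.

15.894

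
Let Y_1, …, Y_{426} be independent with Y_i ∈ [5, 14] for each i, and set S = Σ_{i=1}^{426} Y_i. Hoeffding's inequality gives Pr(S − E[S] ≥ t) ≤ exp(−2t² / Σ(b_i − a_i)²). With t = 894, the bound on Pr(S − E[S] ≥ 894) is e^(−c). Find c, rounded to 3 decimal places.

46.324

Σ(b_i − a_i)² = 426·(9)² = 34506.
c = 2t²/34506 = 2·894²/34506 = 46.3245.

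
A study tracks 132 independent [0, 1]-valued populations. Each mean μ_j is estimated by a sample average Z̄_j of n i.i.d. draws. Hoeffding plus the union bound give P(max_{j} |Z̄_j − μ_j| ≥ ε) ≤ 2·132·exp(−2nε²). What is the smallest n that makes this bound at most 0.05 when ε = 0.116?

319

Need 2·132·exp(−2nε²) ≤ 0.05, i.e. exp(−2nε²) ≤ 0.05/264.
So 2nε² ≥ ln(264/0.05) = 8.571681.
Hence n ≥ 8.571681/(2·0.116²) = 318.508.
The smallest integer n is 319.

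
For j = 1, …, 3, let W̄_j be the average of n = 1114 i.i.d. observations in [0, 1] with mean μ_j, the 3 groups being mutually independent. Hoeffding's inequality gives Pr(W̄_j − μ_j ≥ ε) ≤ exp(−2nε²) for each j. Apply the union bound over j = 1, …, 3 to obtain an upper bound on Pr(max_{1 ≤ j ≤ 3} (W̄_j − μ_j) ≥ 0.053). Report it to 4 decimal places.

0.0057

Per-experiment Hoeffding bound: exp(−2·1114·0.053²) = exp(−6.25845) = 0.0019142.
Union bound over 3 events: 3·0.0019142 = 0.00574.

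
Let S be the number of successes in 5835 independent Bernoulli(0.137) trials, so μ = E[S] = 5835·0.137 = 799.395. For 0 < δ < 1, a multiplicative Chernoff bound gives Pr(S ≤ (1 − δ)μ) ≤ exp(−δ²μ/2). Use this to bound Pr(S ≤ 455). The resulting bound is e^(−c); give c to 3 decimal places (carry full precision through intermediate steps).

74.186

Write 455 = (1 − δ)μ, so δ = 1 − 455/799.395 = 0.4308196…
Then the exponent is δ²μ/2 = (μ − 455)²/(2μ) = 74.186051.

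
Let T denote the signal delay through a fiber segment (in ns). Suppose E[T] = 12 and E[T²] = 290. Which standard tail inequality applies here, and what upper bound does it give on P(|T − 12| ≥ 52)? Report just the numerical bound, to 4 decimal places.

The first two moments determine the variance, so Chebyshev's inequality is the sharpest standard bound available.
Var(T) = E[T²] − (E[T])² = 290 − 144 = 146.
Chebyshev's inequality: P(|T − μ| ≥ t) ≤ Var(T)/t² = 146/2704 = 0.0540.

0.0540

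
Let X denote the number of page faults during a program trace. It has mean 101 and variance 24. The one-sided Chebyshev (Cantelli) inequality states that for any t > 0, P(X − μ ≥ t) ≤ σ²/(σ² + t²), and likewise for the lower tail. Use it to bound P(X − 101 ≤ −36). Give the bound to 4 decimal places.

0.0182

Here σ² = 24 and t = 36, so σ² + t² = 1320.
Cantelli's bound: 24/1320 = 0.0182.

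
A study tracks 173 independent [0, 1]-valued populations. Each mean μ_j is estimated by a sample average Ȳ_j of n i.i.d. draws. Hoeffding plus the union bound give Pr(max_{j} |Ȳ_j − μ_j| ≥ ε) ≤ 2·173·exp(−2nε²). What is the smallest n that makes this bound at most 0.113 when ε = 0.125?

257

Need 2·173·exp(−2nε²) ≤ 0.113, i.e. exp(−2nε²) ≤ 0.113/346.
So 2nε² ≥ ln(346/0.113) = 8.026806.
Hence n ≥ 8.026806/(2·0.125²) = 256.858.
The smallest integer n is 257.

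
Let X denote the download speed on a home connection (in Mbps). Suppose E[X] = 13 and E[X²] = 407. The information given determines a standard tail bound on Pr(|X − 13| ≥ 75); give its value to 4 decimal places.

0.0423

The first two moments determine the variance, so Chebyshev's inequality is the sharpest standard bound available.
Var(X) = E[X²] − (E[X])² = 407 − 169 = 238.
Chebyshev's inequality: Pr(|X − μ| ≥ t) ≤ Var(X)/t² = 238/5625 = 0.0423.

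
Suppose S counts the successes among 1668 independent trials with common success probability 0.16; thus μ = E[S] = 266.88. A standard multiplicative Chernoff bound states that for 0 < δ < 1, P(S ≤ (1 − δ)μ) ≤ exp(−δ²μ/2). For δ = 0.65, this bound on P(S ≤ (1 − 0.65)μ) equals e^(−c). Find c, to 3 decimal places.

c = δ²μ/2 = 0.65²·266.88/2 = 56.3784.

56.378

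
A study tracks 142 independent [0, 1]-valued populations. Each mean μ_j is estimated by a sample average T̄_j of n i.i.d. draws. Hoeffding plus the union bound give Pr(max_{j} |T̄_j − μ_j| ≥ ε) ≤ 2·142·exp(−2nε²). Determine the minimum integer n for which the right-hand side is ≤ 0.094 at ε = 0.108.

344

Need 2·142·exp(−2nε²) ≤ 0.094, i.e. exp(−2nε²) ≤ 0.094/284.
So 2nε² ≥ ln(284/0.094) = 8.013435.
Hence n ≥ 8.013435/(2·0.108²) = 343.511.
The smallest integer n is 344.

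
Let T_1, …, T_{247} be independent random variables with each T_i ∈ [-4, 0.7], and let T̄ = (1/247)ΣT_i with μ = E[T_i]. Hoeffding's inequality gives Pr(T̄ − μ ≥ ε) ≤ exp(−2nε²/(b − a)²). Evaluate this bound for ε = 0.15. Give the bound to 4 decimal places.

Exponent: 2nε²/(b − a)² = 2·247·0.15² / 4.7² = 0.50317.
Bound = exp(−0.50317) = 0.60461.

0.6046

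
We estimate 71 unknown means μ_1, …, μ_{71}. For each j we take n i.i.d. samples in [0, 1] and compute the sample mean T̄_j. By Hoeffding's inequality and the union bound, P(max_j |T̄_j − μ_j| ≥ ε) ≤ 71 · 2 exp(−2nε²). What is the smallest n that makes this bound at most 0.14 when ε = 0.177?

111

Need 2·71·exp(−2nε²) ≤ 0.14, i.e. exp(−2nε²) ≤ 0.14/142.
So 2nε² ≥ ln(142/0.14) = 6.921940.
Hence n ≥ 6.921940/(2·0.177²) = 110.472.
The smallest integer n is 111.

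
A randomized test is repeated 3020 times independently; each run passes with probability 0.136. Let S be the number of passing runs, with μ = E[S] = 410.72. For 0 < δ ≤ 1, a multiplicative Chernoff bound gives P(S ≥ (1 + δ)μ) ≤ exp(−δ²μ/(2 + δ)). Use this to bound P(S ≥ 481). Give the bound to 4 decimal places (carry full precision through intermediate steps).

Write 481 = (1 + δ)μ, so δ = 481/410.72 − 1 = 0.1711141…
Then the exponent is δ²μ/(2 + δ) = (481 − μ)² / (μ·(2 + δ)) = 5.539046.
Bound = exp(−5.539046) = 0.00393.

0.0039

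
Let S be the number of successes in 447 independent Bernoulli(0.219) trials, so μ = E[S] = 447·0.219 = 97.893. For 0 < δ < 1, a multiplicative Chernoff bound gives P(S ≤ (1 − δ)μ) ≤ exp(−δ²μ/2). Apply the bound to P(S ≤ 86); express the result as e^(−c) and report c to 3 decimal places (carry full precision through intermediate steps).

Write 86 = (1 − δ)μ, so δ = 1 − 86/97.893 = 0.1214898…
Then the exponent is δ²μ/2 = (μ − 86)²/(2μ) = 0.722439.

0.722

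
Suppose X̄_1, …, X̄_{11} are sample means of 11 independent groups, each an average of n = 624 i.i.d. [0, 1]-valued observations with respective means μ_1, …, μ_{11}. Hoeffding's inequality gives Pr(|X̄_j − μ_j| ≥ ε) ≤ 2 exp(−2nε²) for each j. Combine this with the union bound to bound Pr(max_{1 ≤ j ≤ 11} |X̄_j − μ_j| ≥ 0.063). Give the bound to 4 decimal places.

0.1553

Per-experiment Hoeffding bound: 2·exp(−2·624·0.063²) = 2·exp(−4.95331) = 0.01412.
Union bound over 11 events: 11·0.01412 = 0.15532.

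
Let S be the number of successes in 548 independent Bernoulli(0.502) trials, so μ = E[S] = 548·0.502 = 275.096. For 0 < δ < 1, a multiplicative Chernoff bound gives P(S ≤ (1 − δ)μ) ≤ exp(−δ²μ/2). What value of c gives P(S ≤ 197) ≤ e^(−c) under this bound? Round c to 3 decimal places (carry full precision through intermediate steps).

Write 197 = (1 − δ)μ, so δ = 1 − 197/275.096 = 0.2838864…
Then the exponent is δ²μ/2 = (μ − 197)²/(2μ) = 11.085194.

11.085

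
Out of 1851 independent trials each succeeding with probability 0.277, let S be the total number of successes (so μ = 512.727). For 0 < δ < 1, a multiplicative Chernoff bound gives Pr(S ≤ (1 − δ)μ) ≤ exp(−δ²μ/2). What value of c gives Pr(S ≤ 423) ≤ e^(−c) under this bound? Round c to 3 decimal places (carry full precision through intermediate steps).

Write 423 = (1 − δ)μ, so δ = 1 − 423/512.727 = 0.1749996…
Then the exponent is δ²μ/2 = (μ − 423)²/(2μ) = 7.851093.

7.851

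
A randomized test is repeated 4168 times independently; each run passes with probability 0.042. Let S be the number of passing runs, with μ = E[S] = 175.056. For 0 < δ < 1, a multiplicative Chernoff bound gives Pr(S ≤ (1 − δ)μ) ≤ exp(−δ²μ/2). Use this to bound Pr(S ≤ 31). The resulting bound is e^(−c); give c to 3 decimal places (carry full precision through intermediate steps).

Write 31 = (1 − δ)μ, so δ = 1 − 31/175.056 = 0.8229138…
Then the exponent is δ²μ/2 = (μ − 31)²/(2μ) = 59.272836.

59.273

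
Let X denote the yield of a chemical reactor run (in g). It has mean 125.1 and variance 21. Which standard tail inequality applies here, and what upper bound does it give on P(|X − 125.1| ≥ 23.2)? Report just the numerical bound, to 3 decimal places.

0.039

Mean and variance are known, so Chebyshev's inequality applies.
Chebyshev: P(|X − μ| ≥ t) ≤ Var(X)/t².
Bound = 21 / 538.24 = 0.0390.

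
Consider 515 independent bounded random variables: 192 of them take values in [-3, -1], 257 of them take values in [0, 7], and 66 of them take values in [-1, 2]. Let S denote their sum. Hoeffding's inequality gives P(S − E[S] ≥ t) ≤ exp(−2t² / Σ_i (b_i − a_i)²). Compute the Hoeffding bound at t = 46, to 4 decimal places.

Σ(b_i − a_i)² = 192·2² + 257·7² + 66·3² = 13955.
Exponent = 2·46² / 13955 = 0.30326.
Bound = exp(−0.30326) = 0.73841.

0.7384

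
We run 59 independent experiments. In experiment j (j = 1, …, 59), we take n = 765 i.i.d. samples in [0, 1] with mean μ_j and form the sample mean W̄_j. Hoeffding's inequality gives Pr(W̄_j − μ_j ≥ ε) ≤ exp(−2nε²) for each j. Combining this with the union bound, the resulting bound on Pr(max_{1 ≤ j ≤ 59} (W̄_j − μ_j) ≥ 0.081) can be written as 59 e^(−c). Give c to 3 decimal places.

Union bound over the 59 events: Pr(max_{1 ≤ j ≤ 59} (W̄_j − μ_j) ≥ 0.081) ≤ 59·exp(−2nε²) = 59 exp(−2·765·0.081²).
So c = 2·765·0.081² = 10.0383.

10.038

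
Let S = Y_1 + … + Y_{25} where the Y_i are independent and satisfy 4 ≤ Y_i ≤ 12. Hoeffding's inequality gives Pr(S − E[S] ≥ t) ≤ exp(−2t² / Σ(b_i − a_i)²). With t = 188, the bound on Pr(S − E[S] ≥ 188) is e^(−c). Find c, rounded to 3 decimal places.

44.180

Σ(b_i − a_i)² = 25·(8)² = 1600.
c = 2t²/1600 = 2·188²/1600 = 44.1800.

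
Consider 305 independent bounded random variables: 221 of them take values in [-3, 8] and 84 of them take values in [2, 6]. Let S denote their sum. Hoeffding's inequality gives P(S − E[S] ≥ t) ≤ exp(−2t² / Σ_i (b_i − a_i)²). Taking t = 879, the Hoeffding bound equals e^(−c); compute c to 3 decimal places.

Σ(b_i − a_i)² = 221·11² + 84·4² = 28085.
c = 2t² / 28085 = 2·879² / 28085 = 55.0216.

55.022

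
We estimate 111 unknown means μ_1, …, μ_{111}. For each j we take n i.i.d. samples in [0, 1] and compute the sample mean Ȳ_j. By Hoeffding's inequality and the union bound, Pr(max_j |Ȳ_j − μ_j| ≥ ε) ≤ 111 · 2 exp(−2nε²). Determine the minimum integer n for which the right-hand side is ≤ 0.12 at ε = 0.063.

Need 2·111·exp(−2nε²) ≤ 0.12, i.e. exp(−2nε²) ≤ 0.12/222.
So 2nε² ≥ ln(222/0.12) = 7.522941.
Hence n ≥ 7.522941/(2·0.063²) = 947.712.
The smallest integer n is 948.

948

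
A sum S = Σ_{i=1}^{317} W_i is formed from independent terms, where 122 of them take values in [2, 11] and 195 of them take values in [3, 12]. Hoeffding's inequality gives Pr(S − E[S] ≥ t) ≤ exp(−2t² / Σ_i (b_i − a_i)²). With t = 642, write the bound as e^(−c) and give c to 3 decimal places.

Σ(b_i − a_i)² = 122·9² + 195·9² = 25677.
c = 2t² / 25677 = 2·642² / 25677 = 32.1038.

32.104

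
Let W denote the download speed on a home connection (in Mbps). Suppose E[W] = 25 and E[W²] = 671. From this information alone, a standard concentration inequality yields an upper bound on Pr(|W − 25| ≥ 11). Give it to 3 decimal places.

The first two moments determine the variance, so Chebyshev's inequality is the sharpest standard bound available.
Var(W) = E[W²] − (E[W])² = 671 − 625 = 46.
Chebyshev's inequality: Pr(|W − μ| ≥ t) ≤ Var(W)/t² = 46/121 = 0.3802.

0.380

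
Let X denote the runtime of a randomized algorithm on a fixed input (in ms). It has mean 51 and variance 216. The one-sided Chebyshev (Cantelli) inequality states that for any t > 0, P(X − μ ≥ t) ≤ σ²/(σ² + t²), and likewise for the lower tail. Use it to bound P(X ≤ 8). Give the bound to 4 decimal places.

0.1046

Here σ² = 216 and t = 43, so σ² + t² = 2065.
Cantelli's bound: 216/2065 = 0.1046.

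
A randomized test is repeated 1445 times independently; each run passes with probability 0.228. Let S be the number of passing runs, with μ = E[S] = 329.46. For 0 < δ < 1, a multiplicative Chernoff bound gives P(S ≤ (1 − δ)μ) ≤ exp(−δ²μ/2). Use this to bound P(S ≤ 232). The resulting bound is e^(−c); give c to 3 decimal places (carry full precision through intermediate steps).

Write 232 = (1 − δ)μ, so δ = 1 − 232/329.46 = 0.2958174…
Then the exponent is δ²μ/2 = (μ − 232)²/(2μ) = 14.415182.

14.415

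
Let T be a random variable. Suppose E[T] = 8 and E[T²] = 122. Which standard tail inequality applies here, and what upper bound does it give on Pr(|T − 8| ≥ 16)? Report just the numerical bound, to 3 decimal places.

0.227

The first two moments determine the variance, so Chebyshev's inequality is the sharpest standard bound available.
Var(T) = E[T²] − (E[T])² = 122 − 64 = 58.
Chebyshev's inequality: Pr(|T − μ| ≥ t) ≤ Var(T)/t² = 58/256 = 0.2266.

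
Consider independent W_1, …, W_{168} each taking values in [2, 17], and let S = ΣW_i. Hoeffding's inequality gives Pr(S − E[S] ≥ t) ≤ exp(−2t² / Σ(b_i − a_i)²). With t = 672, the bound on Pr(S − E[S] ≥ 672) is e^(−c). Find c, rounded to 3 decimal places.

23.893

Σ(b_i − a_i)² = 168·(15)² = 37800.
c = 2t²/37800 = 2·672²/37800 = 23.8933.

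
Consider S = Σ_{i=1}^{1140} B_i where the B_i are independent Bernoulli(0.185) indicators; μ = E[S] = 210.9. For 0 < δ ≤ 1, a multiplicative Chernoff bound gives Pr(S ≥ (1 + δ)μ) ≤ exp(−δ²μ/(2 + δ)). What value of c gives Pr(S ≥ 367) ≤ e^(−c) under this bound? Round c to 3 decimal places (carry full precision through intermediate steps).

Write 367 = (1 + δ)μ, so δ = 367/210.9 − 1 = 0.7401612…
Then the exponent is δ²μ/(2 + δ) = (367 − μ)² / (μ·(2 + δ)) = 42.165098.

42.165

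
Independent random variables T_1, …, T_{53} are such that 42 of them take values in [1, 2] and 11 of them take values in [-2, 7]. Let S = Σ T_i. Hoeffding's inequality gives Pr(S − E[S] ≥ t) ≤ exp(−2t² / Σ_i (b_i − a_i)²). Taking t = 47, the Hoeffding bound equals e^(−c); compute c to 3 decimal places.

Σ(b_i − a_i)² = 42·1² + 11·9² = 933.
c = 2t² / 933 = 2·47² / 933 = 4.7353.

4.735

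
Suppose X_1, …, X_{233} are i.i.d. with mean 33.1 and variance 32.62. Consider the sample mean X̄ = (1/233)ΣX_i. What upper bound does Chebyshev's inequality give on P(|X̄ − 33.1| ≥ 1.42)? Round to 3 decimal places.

0.069

Var(X̄) = Var(X_i)/n = 32.62/233 = 0.14.
Chebyshev: P(|X̄ − 33.1| ≥ 1.42) ≤ Var(X̄)/(1.42)² = 32.62/(233·1.42²) = 0.0694.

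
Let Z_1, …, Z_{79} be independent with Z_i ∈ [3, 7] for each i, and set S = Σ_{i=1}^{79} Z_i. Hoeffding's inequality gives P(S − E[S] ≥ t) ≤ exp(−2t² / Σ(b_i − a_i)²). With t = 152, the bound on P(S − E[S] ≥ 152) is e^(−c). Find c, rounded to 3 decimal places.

36.557

Σ(b_i − a_i)² = 79·(4)² = 1264.
c = 2t²/1264 = 2·152²/1264 = 36.5570.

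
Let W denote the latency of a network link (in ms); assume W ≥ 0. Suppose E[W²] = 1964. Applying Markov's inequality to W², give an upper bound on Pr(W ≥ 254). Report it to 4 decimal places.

Since W ≥ 0, the event {W ≥ 254} is the same as {W² ≥ 64516}.
Markov's inequality applied to W² gives Pr(W² ≥ 64516) ≤ E[W²]/64516 = 1964/64516 = 0.0304.

0.0304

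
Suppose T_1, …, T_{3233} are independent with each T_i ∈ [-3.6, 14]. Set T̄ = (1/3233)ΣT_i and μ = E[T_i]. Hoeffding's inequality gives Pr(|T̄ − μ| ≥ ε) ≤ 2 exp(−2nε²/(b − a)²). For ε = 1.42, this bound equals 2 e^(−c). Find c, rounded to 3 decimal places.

42.091

c = 2nε²/(b − a)² = 2·3233·1.42² / 17.6² = 42.0908.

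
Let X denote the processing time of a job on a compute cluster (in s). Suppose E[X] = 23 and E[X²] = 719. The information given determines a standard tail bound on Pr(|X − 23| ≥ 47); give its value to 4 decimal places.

0.0860

The first two moments determine the variance, so Chebyshev's inequality is the sharpest standard bound available.
Var(X) = E[X²] − (E[X])² = 719 − 529 = 190.
Chebyshev's inequality: Pr(|X − μ| ≥ t) ≤ Var(X)/t² = 190/2209 = 0.0860.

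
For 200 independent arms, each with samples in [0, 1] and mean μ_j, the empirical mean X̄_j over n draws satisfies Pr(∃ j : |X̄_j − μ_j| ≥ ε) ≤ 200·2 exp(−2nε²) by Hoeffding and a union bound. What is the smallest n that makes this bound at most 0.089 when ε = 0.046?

Need 2·200·exp(−2nε²) ≤ 0.089, i.e. exp(−2nε²) ≤ 0.089/400.
So 2nε² ≥ ln(400/0.089) = 8.410583.
Hence n ≥ 8.410583/(2·0.046²) = 1987.378.
The smallest integer n is 1988.

1988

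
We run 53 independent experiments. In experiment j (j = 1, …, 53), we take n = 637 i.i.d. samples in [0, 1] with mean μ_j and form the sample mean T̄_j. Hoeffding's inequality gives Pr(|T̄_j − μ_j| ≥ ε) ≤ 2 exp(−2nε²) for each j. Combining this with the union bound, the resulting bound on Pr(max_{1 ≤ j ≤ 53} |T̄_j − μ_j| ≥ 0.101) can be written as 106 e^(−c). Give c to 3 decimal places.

12.996

Union bound over the 53 events: Pr(max_{1 ≤ j ≤ 53} |T̄_j − μ_j| ≥ 0.101) ≤ 53·2·exp(−2nε²) = 106 exp(−2·637·0.101²).
So c = 2·637·0.101² = 12.9961.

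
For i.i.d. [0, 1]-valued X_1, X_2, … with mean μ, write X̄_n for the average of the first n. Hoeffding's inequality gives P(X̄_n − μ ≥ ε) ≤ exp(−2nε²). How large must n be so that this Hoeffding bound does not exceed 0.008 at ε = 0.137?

Require exp(−2nε²) ≤ 0.008, i.e. 2nε² ≥ ln(1/0.008) = 4.828314.
So n ≥ 4.828314 / (2·0.137²) = 128.625.
The smallest integer n is 129.

129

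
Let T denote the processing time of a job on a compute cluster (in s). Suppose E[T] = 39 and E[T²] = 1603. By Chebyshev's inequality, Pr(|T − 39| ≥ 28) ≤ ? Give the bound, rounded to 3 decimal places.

0.105

Var(T) = E[T²] − (E[T])² = 1603 − 1521 = 82.
Chebyshev's inequality: Pr(|T − μ| ≥ t) ≤ Var(T)/t² = 82/784 = 0.1046.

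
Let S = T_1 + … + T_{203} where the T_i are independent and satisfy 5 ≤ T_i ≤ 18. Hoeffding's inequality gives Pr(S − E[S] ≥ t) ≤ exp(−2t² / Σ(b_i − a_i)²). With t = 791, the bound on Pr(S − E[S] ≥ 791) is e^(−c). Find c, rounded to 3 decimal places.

Σ(b_i − a_i)² = 203·(13)² = 34307.
c = 2t²/34307 = 2·791²/34307 = 36.4754.

36.475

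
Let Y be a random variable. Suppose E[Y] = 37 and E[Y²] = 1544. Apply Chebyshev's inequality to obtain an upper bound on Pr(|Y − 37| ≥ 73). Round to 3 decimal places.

Var(Y) = E[Y²] − (E[Y])² = 1544 − 1369 = 175.
Chebyshev's inequality: Pr(|Y − μ| ≥ t) ≤ Var(Y)/t² = 175/5329 = 0.0328.

0.033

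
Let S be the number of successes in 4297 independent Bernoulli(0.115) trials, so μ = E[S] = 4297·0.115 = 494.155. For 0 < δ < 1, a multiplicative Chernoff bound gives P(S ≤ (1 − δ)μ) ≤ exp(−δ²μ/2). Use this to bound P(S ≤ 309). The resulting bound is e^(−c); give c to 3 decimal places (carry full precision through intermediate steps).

34.688

Write 309 = (1 − δ)μ, so δ = 1 − 309/494.155 = 0.3746901…
Then the exponent is δ²μ/2 = (μ − 309)²/(2μ) = 34.687875.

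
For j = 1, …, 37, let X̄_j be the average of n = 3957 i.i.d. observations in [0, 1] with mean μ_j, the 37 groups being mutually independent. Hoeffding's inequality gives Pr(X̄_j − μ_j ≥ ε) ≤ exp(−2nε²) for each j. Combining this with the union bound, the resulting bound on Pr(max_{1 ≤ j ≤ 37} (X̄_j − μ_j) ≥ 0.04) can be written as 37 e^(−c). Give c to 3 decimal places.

Union bound over the 37 events: Pr(max_{1 ≤ j ≤ 37} (X̄_j − μ_j) ≥ 0.04) ≤ 37·exp(−2nε²) = 37 exp(−2·3957·0.04²).
So c = 2·3957·0.04² = 12.6624.

12.662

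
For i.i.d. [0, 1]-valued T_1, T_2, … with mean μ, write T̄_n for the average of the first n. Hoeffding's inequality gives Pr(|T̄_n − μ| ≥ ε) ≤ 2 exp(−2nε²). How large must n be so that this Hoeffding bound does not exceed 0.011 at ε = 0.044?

Require 2·exp(−2nε²) ≤ 0.011, i.e. 2nε² ≥ ln(2/0.011) = 5.203007.
So n ≥ 5.203007 / (2·0.044²) = 1343.752.
The smallest integer n is 1344.

1344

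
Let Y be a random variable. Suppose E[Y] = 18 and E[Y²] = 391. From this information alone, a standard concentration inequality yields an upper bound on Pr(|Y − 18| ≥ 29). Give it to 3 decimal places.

0.080

The first two moments determine the variance, so Chebyshev's inequality is the sharpest standard bound available.
Var(Y) = E[Y²] − (E[Y])² = 391 − 324 = 67.
Chebyshev's inequality: Pr(|Y − μ| ≥ t) ≤ Var(Y)/t² = 67/841 = 0.0797.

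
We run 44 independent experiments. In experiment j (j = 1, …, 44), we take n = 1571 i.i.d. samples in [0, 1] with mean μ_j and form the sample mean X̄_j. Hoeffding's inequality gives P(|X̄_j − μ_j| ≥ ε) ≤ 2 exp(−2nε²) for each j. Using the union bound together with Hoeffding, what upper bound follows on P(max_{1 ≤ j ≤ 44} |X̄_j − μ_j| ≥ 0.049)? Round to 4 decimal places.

0.0466

Per-experiment Hoeffding bound: 2·exp(−2·1571·0.049²) = 2·exp(−7.54394) = 0.0010586.
Union bound over 44 events: 44·0.0010586 = 0.04658.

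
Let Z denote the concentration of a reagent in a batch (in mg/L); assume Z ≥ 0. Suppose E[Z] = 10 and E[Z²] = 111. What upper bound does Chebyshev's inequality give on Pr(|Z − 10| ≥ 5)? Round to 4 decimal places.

Var(Z) = E[Z²] − (E[Z])² = 111 − 100 = 11.
Chebyshev's inequality: Pr(|Z − μ| ≥ t) ≤ Var(Z)/t² = 11/25 = 0.4400.

0.4400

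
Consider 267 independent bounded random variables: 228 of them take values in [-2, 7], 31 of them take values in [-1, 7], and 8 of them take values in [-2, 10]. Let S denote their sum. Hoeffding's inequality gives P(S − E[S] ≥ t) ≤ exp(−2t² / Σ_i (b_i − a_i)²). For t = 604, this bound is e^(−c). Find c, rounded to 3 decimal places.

33.773

Σ(b_i − a_i)² = 228·9² + 31·8² + 8·12² = 21604.
c = 2t² / 21604 = 2·604² / 21604 = 33.7730.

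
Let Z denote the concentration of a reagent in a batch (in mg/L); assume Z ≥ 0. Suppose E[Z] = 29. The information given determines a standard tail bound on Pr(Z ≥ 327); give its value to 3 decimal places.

Only the mean of a non-negative variable is known, so Markov's inequality is the applicable tail bound.
Markov's inequality: for a non-negative random variable, Pr(Z ≥ a) ≤ E[Z]/a.
Here E[Z] = 29 and a = 327, so the bound is 29/327 = 0.0887.

0.089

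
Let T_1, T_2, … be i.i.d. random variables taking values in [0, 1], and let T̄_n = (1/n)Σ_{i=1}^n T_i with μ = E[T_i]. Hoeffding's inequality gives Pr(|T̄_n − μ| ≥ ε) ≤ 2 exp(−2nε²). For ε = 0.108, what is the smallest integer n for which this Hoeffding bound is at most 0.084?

Require 2·exp(−2nε²) ≤ 0.084, i.e. 2nε² ≥ ln(2/0.084) = 3.170086.
So n ≥ 3.170086 / (2·0.108²) = 135.892.
The smallest integer n is 136.

136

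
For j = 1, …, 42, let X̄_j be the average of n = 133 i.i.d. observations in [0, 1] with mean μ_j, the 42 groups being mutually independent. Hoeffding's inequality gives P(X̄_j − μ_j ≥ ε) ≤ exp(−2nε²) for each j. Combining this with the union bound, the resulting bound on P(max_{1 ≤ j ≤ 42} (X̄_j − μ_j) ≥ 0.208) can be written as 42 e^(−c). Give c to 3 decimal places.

11.508

Union bound over the 42 events: P(max_{1 ≤ j ≤ 42} (X̄_j − μ_j) ≥ 0.208) ≤ 42·exp(−2nε²) = 42 exp(−2·133·0.208²).
So c = 2·133·0.208² = 11.5082.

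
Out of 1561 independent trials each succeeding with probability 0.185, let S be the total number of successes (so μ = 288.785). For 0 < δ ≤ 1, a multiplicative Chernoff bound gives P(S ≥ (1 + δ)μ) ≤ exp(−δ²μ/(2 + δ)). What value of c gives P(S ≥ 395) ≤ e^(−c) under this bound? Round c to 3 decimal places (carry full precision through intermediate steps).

Write 395 = (1 + δ)μ, so δ = 395/288.785 − 1 = 0.3677996…
Then the exponent is δ²μ/(2 + δ) = (395 − μ)² / (μ·(2 + δ)) = 16.498792.

16.499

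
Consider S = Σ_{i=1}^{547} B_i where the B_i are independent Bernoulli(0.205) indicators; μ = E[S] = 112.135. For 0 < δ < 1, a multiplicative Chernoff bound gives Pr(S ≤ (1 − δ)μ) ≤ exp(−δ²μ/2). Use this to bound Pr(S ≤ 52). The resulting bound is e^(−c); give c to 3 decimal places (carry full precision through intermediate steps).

16.124

Write 52 = (1 − δ)μ, so δ = 1 − 52/112.135 = 0.5362732…
Then the exponent is δ²μ/2 = (μ − 52)²/(2μ) = 16.124396.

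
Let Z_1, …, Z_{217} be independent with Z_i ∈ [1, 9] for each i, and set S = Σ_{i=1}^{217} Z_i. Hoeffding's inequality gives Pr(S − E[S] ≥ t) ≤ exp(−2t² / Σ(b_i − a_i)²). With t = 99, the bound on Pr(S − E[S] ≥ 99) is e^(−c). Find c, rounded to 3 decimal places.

Σ(b_i − a_i)² = 217·(8)² = 13888.
c = 2t²/13888 = 2·99²/13888 = 1.4114.

1.411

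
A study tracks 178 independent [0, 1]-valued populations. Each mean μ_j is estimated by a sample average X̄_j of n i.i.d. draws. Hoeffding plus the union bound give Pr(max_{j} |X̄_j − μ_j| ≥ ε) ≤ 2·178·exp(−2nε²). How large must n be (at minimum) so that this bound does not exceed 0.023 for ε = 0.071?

957

Need 2·178·exp(−2nε²) ≤ 0.023, i.e. exp(−2nε²) ≤ 0.023/356.
So 2nε² ≥ ln(356/0.023) = 9.647192.
Hence n ≥ 9.647192/(2·0.071²) = 956.873.
The smallest integer n is 957.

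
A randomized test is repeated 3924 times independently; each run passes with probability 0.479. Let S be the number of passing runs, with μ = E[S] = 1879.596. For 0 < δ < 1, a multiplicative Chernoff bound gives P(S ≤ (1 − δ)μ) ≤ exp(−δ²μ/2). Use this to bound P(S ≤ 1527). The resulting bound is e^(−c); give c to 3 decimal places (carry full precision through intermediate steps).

Write 1527 = (1 − δ)μ, so δ = 1 − 1527/1879.596 = 0.1875914…
Then the exponent is δ²μ/2 = (μ − 1527)²/(2μ) = 33.071984.

33.072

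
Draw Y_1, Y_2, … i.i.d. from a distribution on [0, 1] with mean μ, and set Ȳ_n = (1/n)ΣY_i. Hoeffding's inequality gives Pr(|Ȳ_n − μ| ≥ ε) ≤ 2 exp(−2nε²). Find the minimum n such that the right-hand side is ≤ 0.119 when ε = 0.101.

Require 2·exp(−2nε²) ≤ 0.119, i.e. 2nε² ≥ ln(2/0.119) = 2.821779.
So n ≥ 2.821779 / (2·0.101²) = 138.309.
The smallest integer n is 139.

139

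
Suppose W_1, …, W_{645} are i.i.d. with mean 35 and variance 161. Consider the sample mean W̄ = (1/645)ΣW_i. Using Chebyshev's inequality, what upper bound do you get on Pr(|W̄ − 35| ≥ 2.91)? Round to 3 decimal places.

0.029

Var(W̄) = Var(W_i)/n = 161/645 = 0.24961.
Chebyshev: Pr(|W̄ − 35| ≥ 2.91) ≤ Var(W̄)/(2.91)² = 161/(645·2.91²) = 0.0295.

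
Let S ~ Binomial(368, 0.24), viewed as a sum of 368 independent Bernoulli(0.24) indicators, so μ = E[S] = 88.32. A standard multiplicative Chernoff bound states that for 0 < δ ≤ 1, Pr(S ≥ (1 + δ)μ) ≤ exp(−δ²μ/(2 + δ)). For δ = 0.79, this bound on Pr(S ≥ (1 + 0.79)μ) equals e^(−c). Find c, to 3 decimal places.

c = δ²μ/(2 + δ) = 0.79²·88.32/(2 + 0.79) = 19.7565.

19.756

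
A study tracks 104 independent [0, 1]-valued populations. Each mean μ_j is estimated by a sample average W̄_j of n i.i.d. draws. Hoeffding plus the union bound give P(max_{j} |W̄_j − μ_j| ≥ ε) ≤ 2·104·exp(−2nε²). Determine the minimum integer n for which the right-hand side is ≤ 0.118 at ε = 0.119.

264

Need 2·104·exp(−2nε²) ≤ 0.118, i.e. exp(−2nε²) ≤ 0.118/208.
So 2nε² ≥ ln(208/0.118) = 7.474609.
Hence n ≥ 7.474609/(2·0.119²) = 263.915.
The smallest integer n is 264.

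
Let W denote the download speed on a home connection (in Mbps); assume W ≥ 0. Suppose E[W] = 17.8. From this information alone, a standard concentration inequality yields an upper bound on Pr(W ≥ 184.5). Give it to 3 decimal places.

Only the mean of a non-negative variable is known, so Markov's inequality is the applicable tail bound.
Markov's inequality: for a non-negative random variable, Pr(W ≥ a) ≤ E[W]/a.
Here E[W] = 17.8 and a = 184.5, so the bound is 17.8/184.5 = 0.0965.

0.096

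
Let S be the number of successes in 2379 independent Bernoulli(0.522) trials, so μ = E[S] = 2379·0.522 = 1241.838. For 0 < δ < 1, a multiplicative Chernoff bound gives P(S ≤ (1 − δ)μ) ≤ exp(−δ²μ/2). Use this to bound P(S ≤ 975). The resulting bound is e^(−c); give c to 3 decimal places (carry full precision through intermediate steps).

Write 975 = (1 − δ)μ, so δ = 1 − 975/1241.838 = 0.2148734…
Then the exponent is δ²μ/2 = (μ − 975)²/(2μ) = 28.668199.

28.668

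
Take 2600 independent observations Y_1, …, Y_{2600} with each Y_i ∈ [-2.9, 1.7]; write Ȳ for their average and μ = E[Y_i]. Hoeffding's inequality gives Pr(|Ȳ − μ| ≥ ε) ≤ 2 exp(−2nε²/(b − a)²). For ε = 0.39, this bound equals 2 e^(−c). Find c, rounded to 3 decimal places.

37.378

c = 2nε²/(b − a)² = 2·2600·0.39² / 4.6² = 37.3781.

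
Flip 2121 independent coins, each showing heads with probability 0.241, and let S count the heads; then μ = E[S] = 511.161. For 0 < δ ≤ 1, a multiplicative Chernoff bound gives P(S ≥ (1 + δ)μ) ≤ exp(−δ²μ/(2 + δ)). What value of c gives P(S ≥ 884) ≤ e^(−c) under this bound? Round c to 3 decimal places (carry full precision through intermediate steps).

Write 884 = (1 + δ)μ, so δ = 884/511.161 − 1 = 0.7293964…
Then the exponent is δ²μ/(2 + δ) = (884 − μ)² / (μ·(2 + δ)) = 99.636472.

99.636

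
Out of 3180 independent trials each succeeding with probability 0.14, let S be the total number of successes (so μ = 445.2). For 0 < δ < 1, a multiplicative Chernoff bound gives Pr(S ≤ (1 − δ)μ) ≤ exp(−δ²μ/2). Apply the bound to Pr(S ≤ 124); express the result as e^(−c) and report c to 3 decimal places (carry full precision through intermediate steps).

115.869

Write 124 = (1 − δ)μ, so δ = 1 − 124/445.2 = 0.7214735…
Then the exponent is δ²μ/2 = (μ − 124)²/(2μ) = 115.868643.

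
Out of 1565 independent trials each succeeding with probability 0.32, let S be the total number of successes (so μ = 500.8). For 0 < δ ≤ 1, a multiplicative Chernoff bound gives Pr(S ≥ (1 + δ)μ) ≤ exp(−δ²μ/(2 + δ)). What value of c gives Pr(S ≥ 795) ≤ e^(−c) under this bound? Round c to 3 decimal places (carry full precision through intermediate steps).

Write 795 = (1 + δ)μ, so δ = 795/500.8 − 1 = 0.5874601…
Then the exponent is δ²μ/(2 + δ) = (795 − μ)² / (μ·(2 + δ)) = 66.795524.

66.796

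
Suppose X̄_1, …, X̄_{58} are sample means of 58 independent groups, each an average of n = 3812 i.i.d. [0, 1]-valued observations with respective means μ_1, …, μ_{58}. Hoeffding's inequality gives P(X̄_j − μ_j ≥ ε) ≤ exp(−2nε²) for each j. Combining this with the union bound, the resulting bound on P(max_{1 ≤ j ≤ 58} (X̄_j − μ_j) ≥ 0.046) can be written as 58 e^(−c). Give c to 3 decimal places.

Union bound over the 58 events: P(max_{1 ≤ j ≤ 58} (X̄_j − μ_j) ≥ 0.046) ≤ 58·exp(−2nε²) = 58 exp(−2·3812·0.046²).
So c = 2·3812·0.046² = 16.1324.

16.132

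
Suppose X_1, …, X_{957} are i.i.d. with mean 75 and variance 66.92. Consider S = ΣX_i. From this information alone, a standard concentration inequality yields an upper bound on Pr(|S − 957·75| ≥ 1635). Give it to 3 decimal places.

0.024

With mean and variance of each term known, Chebyshev's inequality bounds the deviation of the sum (or sample mean).
Var(S) = n·Var(X_i) = 957·66.92 = 64042.44.
Chebyshev: Pr(|S − 957·75| ≥ 1635) ≤ Var(S)/1635² = 64042.44/2673225 = 0.0240.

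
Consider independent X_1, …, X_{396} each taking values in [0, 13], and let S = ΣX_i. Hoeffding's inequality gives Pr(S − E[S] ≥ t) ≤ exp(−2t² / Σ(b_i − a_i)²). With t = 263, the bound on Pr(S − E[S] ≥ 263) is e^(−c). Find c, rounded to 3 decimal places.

2.067

Σ(b_i − a_i)² = 396·(13)² = 66924.
c = 2t²/66924 = 2·263²/66924 = 2.0671.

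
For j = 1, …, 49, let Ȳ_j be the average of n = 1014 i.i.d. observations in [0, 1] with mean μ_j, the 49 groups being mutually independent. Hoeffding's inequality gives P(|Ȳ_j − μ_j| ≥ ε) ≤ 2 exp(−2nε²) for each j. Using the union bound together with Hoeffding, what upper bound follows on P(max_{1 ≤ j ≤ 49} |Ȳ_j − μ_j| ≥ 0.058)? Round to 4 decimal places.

Per-experiment Hoeffding bound: 2·exp(−2·1014·0.058²) = 2·exp(−6.82219) = 0.0021787.
Union bound over 49 events: 49·0.0021787 = 0.10675.

0.1068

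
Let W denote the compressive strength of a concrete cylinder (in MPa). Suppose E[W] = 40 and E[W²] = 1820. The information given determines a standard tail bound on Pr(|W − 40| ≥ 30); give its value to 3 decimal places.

0.244

The first two moments determine the variance, so Chebyshev's inequality is the sharpest standard bound available.
Var(W) = E[W²] − (E[W])² = 1820 − 1600 = 220.
Chebyshev's inequality: Pr(|W − μ| ≥ t) ≤ Var(W)/t² = 220/900 = 0.2444.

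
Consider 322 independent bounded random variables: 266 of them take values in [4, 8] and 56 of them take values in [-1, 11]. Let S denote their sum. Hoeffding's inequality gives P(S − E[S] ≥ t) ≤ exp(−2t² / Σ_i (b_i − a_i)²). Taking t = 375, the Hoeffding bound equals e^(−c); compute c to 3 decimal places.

Σ(b_i − a_i)² = 266·4² + 56·12² = 12320.
c = 2t² / 12320 = 2·375² / 12320 = 22.8287.

22.829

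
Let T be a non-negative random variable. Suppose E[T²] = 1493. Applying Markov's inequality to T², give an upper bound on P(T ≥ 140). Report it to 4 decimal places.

0.0762

Since T ≥ 0, the event {T ≥ 140} is the same as {T² ≥ 19600}.
Markov's inequality applied to T² gives P(T² ≥ 19600) ≤ E[T²]/19600 = 1493/19600 = 0.0762.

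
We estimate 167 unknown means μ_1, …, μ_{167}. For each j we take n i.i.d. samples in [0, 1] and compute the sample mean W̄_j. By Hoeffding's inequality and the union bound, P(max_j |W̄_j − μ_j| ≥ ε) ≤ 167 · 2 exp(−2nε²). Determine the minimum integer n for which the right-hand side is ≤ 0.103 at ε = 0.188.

115

Need 2·167·exp(−2nε²) ≤ 0.103, i.e. exp(−2nε²) ≤ 0.103/334.
So 2nε² ≥ ln(334/0.103) = 8.084167.
Hence n ≥ 8.084167/(2·0.188²) = 114.364.
The smallest integer n is 115.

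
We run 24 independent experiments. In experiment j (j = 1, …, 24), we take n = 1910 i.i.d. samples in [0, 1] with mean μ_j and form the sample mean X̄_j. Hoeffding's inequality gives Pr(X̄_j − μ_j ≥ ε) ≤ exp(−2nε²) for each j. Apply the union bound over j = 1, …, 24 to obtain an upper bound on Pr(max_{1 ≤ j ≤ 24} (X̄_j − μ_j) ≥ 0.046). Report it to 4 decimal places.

0.0074

Per-experiment Hoeffding bound: exp(−2·1910·0.046²) = exp(−8.08312) = 0.00030871.
Union bound over 24 events: 24·0.00030871 = 0.00741.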